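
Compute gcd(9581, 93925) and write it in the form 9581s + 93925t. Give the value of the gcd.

13

Repeated division:
93925 = 9*9581 + 7696
9581 = 1*7696 + 1885
7696 = 4*1885 + 156
1885 = 12*156 + 13
156 = 12*13 + 0
gcd(9581, 93925) = 13.
Back-substituting:
13 = 1885 − 12·156
13 = −12·7696 + 49·1885
13 = 49·9581 − 61·7696
13 = −61·93925 + 598·9581
So 13 = (-61)·93925 + (598)·9581.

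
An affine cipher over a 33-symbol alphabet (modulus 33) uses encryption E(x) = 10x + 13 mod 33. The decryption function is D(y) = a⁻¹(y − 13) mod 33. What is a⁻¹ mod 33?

Extended Euclidean algorithm:
33 = 3×10 + 3
10 = 3×3 + 1
3 = 3×1 + 0
Since gcd(10, 33) = 1, back-substitute to write 1 as a combination:
1 = 10 − 3·3
1 = −3·33 + 10·10
So 10·10 ≡ 1 (mod 33).

10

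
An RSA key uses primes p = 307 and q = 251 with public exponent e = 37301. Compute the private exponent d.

φ(n) = (p−1)(q−1) = 306·250 = 76500.
Need d with 37301·d ≡ 1 (mod 76500). Apply the extended Euclidean algorithm:
76500 = 2·37301 + 1898
37301 = 19·1898 + 1239
1898 = 1·1239 + 659
1239 = 1·659 + 580
659 = 1·580 + 79
580 = 7·79 + 27
79 = 2·27 + 25
27 = 1·25 + 2
25 = 12·2 + 1
2 = 2·1 + 0
Back-substitute:
1 = 25 − 12·2
1 = −12·27 + 13·25
1 = 13·79 − 38·27
1 = −38·580 + 279·79
1 = 279·659 − 317·580
1 = −317·1239 + 596·659
1 = 596·1898 − 913·1239
1 = −913·37301 + 17943·1898
1 = 17943·76500 − 36799·37301
So 37301·(-36799) ≡ 1 (mod 76500), hence d ≡ -36799 ≡ 39701 (mod 76500).

39701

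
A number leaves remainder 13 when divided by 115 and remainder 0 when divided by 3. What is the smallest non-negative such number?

243

Write x = 13 + 115·k. Then 115·k ≡ 0 − 13 ≡ 2 (mod 3).
Need 115⁻¹ mod 3. Extended Euclid on (3, 1):
3 = 3*1 + 0
115⁻¹ ≡ 1 (mod 3), so k ≡ 1·2 ≡ 2 (mod 3).
x = 13 + 115·2 = 243.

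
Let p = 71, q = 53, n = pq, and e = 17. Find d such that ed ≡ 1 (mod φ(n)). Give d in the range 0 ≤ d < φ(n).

1713

φ(n) = (p−1)(q−1) = 70·52 = 3640.
Need d with 17·d ≡ 1 (mod 3640). Apply the extended Euclidean algorithm:
3640 = 214*17 + 2
17 = 8*2 + 1
2 = 2*1 + 0
Back-substitute:
1 = 17 − 8·2
1 = −8·3640 + 1713·17
So 17·1713 ≡ 1 (mod 3640), hence d = 1713.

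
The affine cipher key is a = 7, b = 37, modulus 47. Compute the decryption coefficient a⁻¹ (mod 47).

27

Extended Euclidean algorithm:
47 = 6×7 + 5
7 = 1×5 + 2
5 = 2×2 + 1
2 = 2×1 + 0
Since gcd(7, 47) = 1, back-substitute to write 1 as a combination:
1 = 5 − 2·2
1 = −2·7 + 3·5
1 = 3·47 − 20·7
So 7·(-20) ≡ 1 (mod 47), and -20 ≡ 27 (mod 47).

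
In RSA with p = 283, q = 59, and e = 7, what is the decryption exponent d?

φ(n) = (p−1)(q−1) = 282·58 = 16356.
Need d with 7·d ≡ 1 (mod 16356). Apply the extended Euclidean algorithm:
16356 = 2336·7 + 4
7 = 1·4 + 3
4 = 1·3 + 1
3 = 3·1 + 0
Back-substitute:
1 = 4 − 3
1 = −7 + 2·4
1 = 2·16356 − 4673·7
So 7·(-4673) ≡ 1 (mod 16356), hence d ≡ -4673 ≡ 11683 (mod 16356).

11683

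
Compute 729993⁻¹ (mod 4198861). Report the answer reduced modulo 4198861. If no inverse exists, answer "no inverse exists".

gcd(4198861, 729993) by repeated division:
4198861 = 5×729993 + 548896
729993 = 1×548896 + 181097
548896 = 3×181097 + 5605
181097 = 32×5605 + 1737
5605 = 3×1737 + 394
1737 = 4×394 + 161
394 = 2×161 + 72
161 = 2×72 + 17
72 = 4×17 + 4
17 = 4×4 + 1
4 = 4×1 + 0
gcd = 1, so the inverse exists. Back-substitute:
1 = 17 − 4·4
1 = −4·72 + 17·17
1 = 17·161 − 38·72
1 = −38·394 + 93·161
1 = 93·1737 − 410·394
1 = −410·5605 + 1323·1737
1 = 1323·181097 − 42746·5605
1 = −42746·548896 + 129561·181097
1 = 129561·729993 − 172307·548896
1 = −172307·4198861 + 991096·729993
So 729993·991096 ≡ 1 (mod 4198861).

991096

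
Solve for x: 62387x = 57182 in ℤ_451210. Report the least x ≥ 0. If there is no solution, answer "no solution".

127516

First find gcd(62387, 451210):
451210 = 7*62387 + 14501
62387 = 4*14501 + 4383
14501 = 3*4383 + 1352
4383 = 3*1352 + 327
1352 = 4*327 + 44
327 = 7*44 + 19
44 = 2*19 + 6
19 = 3*6 + 1
6 = 6*1 + 0
gcd = 1, so a unique solution mod 451210 exists.
Back-substitute for the Bézout coefficients:
1 = 19 − 3·6
1 = −3·44 + 7·19
1 = 7·327 − 52·44
1 = −52·1352 + 215·327
1 = 215·4383 − 697·1352
1 = −697·14501 + 2306·4383
1 = 2306·62387 − 9921·14501
1 = −9921·451210 + 71753·62387
So 62387·(71753) ≡ 1 (mod 451210), giving 62387⁻¹ ≡ 71753.
x ≡ 62387⁻¹·57182 ≡ 71753·57182 ≡ 127516 (mod 451210).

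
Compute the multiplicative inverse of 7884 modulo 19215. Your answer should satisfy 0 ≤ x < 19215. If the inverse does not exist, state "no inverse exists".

Compute gcd(7884, 19215):
19215 = 2×7884 + 3447
7884 = 2×3447 + 990
3447 = 3×990 + 477
990 = 2×477 + 36
477 = 13×36 + 9
36 = 4×9 + 0
gcd(7884, 19215) = 9 ≠ 1, so 7884 has no multiplicative inverse modulo 19215.

no inverse exists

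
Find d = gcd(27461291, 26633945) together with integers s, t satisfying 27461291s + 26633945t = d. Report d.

13

Euclidean algorithm:
27461291 = 1·26633945 + 827346
26633945 = 32·827346 + 158873
827346 = 5·158873 + 32981
158873 = 4·32981 + 26949
32981 = 1·26949 + 6032
26949 = 4·6032 + 2821
6032 = 2·2821 + 390
2821 = 7·390 + 91
390 = 4·91 + 26
91 = 3·26 + 13
26 = 2·13 + 0
gcd(27461291, 26633945) = 13.
Express as a combination:
13 = 91 − 3·26
13 = −3·390 + 13·91
13 = 13·2821 − 94·390
13 = −94·6032 + 201·2821
13 = 201·26949 − 898·6032
13 = −898·32981 + 1099·26949
13 = 1099·158873 − 5294·32981
13 = −5294·827346 + 27569·158873
13 = 27569·26633945 − 887502·827346
13 = −887502·27461291 + 915071·26633945
So 13 = (-887502)·27461291 + (915071)·26633945.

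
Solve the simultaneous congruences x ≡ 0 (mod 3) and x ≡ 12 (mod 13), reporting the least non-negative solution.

12

Write x = 0 + 3·k. Then 3·k ≡ 12 − 0 ≡ 12 (mod 13).
Need 3⁻¹ mod 13. Extended Euclid on (13, 3):
13 = 4*3 + 1
3 = 3*1 + 0
Back-substitute:
1 = 13 − 4·3
3⁻¹ ≡ 9 (mod 13), so k ≡ 9·12 ≡ 4 (mod 13).
x = 0 + 3·4 = 12.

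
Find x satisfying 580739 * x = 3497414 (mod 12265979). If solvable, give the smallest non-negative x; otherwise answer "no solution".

3680144

First find gcd(580739, 12265979):
12265979 = 21*580739 + 70460
580739 = 8*70460 + 17059
70460 = 4*17059 + 2224
17059 = 7*2224 + 1491
2224 = 1*1491 + 733
1491 = 2*733 + 25
733 = 29*25 + 8
25 = 3*8 + 1
8 = 8*1 + 0
gcd = 1, so a unique solution mod 12265979 exists.
Back-substitute for the Bézout coefficients:
1 = 25 − 3·8
1 = −3·733 + 88·25
1 = 88·1491 − 179·733
1 = −179·2224 + 267·1491
1 = 267·17059 − 2048·2224
1 = −2048·70460 + 8459·17059
1 = 8459·580739 − 69720·70460
1 = −69720·12265979 + 1472579·580739
So 580739·(1472579) ≡ 1 (mod 12265979), giving 580739⁻¹ ≡ 1472579.
x ≡ 580739⁻¹·3497414 ≡ 1472579·3497414 ≡ 3680144 (mod 12265979).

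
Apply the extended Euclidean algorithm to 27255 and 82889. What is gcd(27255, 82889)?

1

Euclidean algorithm:
82889 = 3×27255 + 1124
27255 = 24×1124 + 279
1124 = 4×279 + 8
279 = 34×8 + 7
8 = 1×7 + 1
7 = 7×1 + 0
gcd(27255, 82889) = 1.
Working backward:
1 = 8 − 7
1 = −279 + 35·8
1 = 35·1124 − 141·279
1 = −141·27255 + 3419·1124
1 = 3419·82889 − 10398·27255
So 1 = (3419)·82889 + (-10398)·27255.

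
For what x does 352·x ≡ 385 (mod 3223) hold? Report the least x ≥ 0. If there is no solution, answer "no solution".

230

First find gcd(352, 3223):
3223 = 9·352 + 55
352 = 6·55 + 22
55 = 2·22 + 11
22 = 2·11 + 0
gcd = 11 and 11 | 385, so solutions exist. Divide through by 11: 32x ≡ 35 (mod 293).
Now find 32⁻¹ mod 293:
293 = 9·32 + 5
32 = 6·5 + 2
5 = 2·2 + 1
2 = 2·1 + 0
Back-substitute:
1 = 5 − 2·2
1 = −2·32 + 13·5
1 = 13·293 − 119·32
So 32·(-119) ≡ 1 (mod 293), i.e. 32⁻¹ ≡ 174.
Then x ≡ 174·35 ≡ 230 (mod 293); the smallest non-negative solution is x = 230.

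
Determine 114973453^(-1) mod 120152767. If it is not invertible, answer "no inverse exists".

Euclidean algorithm on 120152767, 114973453:
120152767 = 1·114973453 + 5179314
114973453 = 22·5179314 + 1028545
5179314 = 5·1028545 + 36589
1028545 = 28·36589 + 4053
36589 = 9·4053 + 112
4053 = 36·112 + 21
112 = 5·21 + 7
21 = 3·7 + 0
gcd(114973453, 120152767) = 7 ≠ 1, so 114973453 has no multiplicative inverse modulo 120152767.

no inverse exists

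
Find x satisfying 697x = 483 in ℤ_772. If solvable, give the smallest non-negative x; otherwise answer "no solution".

395

First find gcd(697, 772):
772 = 1×697 + 75
697 = 9×75 + 22
75 = 3×22 + 9
22 = 2×9 + 4
9 = 2×4 + 1
4 = 4×1 + 0
gcd = 1, so a unique solution mod 772 exists.
Back-substitute for the Bézout coefficients:
1 = 9 − 2·4
1 = −2·22 + 5·9
1 = 5·75 − 17·22
1 = −17·697 + 158·75
1 = 158·772 − 175·697
So 697·(-175) ≡ 1 (mod 772), giving 697⁻¹ ≡ 597.
x ≡ 697⁻¹·483 ≡ 597·483 ≡ 395 (mod 772).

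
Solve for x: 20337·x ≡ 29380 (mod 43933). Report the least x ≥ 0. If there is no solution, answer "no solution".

First find gcd(20337, 43933):
43933 = 2×20337 + 3259
20337 = 6×3259 + 783
3259 = 4×783 + 127
783 = 6×127 + 21
127 = 6×21 + 1
21 = 21×1 + 0
gcd = 1, so a unique solution mod 43933 exists.
Back-substitute for the Bézout coefficients:
1 = 127 − 6·21
1 = −6·783 + 37·127
1 = 37·3259 − 154·783
1 = −154·20337 + 961·3259
1 = 961·43933 − 2076·20337
So 20337·(-2076) ≡ 1 (mod 43933), giving 20337⁻¹ ≡ 41857.
x ≡ 20337⁻¹·29380 ≡ 41857·29380 ≡ 30057 (mod 43933).

30057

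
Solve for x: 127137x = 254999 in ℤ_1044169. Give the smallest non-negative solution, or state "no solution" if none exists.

854953

First find gcd(127137, 1044169):
1044169 = 8·127137 + 27073
127137 = 4·27073 + 18845
27073 = 1·18845 + 8228
18845 = 2·8228 + 2389
8228 = 3·2389 + 1061
2389 = 2·1061 + 267
1061 = 3·267 + 260
267 = 1·260 + 7
260 = 37·7 + 1
7 = 7·1 + 0
gcd = 1, so a unique solution mod 1044169 exists.
Back-substitute for the Bézout coefficients:
1 = 260 − 37·7
1 = −37·267 + 38·260
1 = 38·1061 − 151·267
1 = −151·2389 + 340·1061
1 = 340·8228 − 1171·2389
1 = −1171·18845 + 2682·8228
1 = 2682·27073 − 3853·18845
1 = −3853·127137 + 18094·27073
1 = 18094·1044169 − 148605·127137
So 127137·(-148605) ≡ 1 (mod 1044169), giving 127137⁻¹ ≡ 895564.
x ≡ 127137⁻¹·254999 ≡ 895564·254999 ≡ 854953 (mod 1044169).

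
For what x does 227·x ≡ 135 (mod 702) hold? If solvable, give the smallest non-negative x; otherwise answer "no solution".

First find gcd(227, 702):
702 = 3·227 + 21
227 = 10·21 + 17
21 = 1·17 + 4
17 = 4·4 + 1
4 = 4·1 + 0
gcd = 1, so a unique solution mod 702 exists.
Back-substitute for the Bézout coefficients:
1 = 17 − 4·4
1 = −4·21 + 5·17
1 = 5·227 − 54·21
1 = −54·702 + 167·227
So 227·(167) ≡ 1 (mod 702), giving 227⁻¹ ≡ 167.
x ≡ 227⁻¹·135 ≡ 167·135 ≡ 81 (mod 702).

81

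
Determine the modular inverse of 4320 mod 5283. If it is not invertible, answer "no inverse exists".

Compute gcd(4320, 5283):
5283 = 1·4320 + 963
4320 = 4·963 + 468
963 = 2·468 + 27
468 = 17·27 + 9
27 = 3·9 + 0
gcd(4320, 5283) = 9 ≠ 1, so 4320 has no multiplicative inverse modulo 5283.

no inverse exists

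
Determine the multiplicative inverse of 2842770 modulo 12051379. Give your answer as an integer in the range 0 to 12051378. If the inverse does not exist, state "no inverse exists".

2913469

Run Euclid on (12051379, 2842770):
12051379 = 4*2842770 + 680299
2842770 = 4*680299 + 121574
680299 = 5*121574 + 72429
121574 = 1*72429 + 49145
72429 = 1*49145 + 23284
49145 = 2*23284 + 2577
23284 = 9*2577 + 91
2577 = 28*91 + 29
91 = 3*29 + 4
29 = 7*4 + 1
4 = 4*1 + 0
The gcd is 1. Working backward:
1 = 29 − 7·4
1 = −7·91 + 22·29
1 = 22·2577 − 623·91
1 = −623·23284 + 5629·2577
1 = 5629·49145 − 11881·23284
1 = −11881·72429 + 17510·49145
1 = 17510·121574 − 29391·72429
1 = −29391·680299 + 164465·121574
1 = 164465·2842770 − 687251·680299
1 = −687251·12051379 + 2913469·2842770
So 2842770·2913469 ≡ 1 (mod 12051379).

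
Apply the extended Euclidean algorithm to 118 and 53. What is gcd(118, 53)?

1

Apply Euclid's algorithm to 118 and 53:
118 = 2*53 + 12
53 = 4*12 + 5
12 = 2*5 + 2
5 = 2*2 + 1
2 = 2*1 + 0
gcd(118, 53) = 1.
Back-substituting:
1 = 5 − 2·2
1 = −2·12 + 5·5
1 = 5·53 − 22·12
1 = −22·118 + 49·53
So 1 = (-22)·118 + (49)·53.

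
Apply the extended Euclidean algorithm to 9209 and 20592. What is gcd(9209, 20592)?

1

Apply Euclid's algorithm to 20592 and 9209:
20592 = 2·9209 + 2174
9209 = 4·2174 + 513
2174 = 4·513 + 122
513 = 4·122 + 25
122 = 4·25 + 22
25 = 1·22 + 3
22 = 7·3 + 1
3 = 3·1 + 0
gcd(9209, 20592) = 1.
Working backward:
1 = 22 − 7·3
1 = −7·25 + 8·22
1 = 8·122 − 39·25
1 = −39·513 + 164·122
1 = 164·2174 − 695·513
1 = −695·9209 + 2944·2174
1 = 2944·20592 − 6583·9209
So 1 = (2944)·20592 + (-6583)·9209.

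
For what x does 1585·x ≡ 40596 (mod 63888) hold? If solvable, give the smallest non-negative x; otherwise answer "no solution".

First find gcd(1585, 63888):
63888 = 40×1585 + 488
1585 = 3×488 + 121
488 = 4×121 + 4
121 = 30×4 + 1
4 = 4×1 + 0
gcd = 1, so a unique solution mod 63888 exists.
Back-substitute for the Bézout coefficients:
1 = 121 − 30·4
1 = −30·488 + 121·121
1 = 121·1585 − 393·488
1 = −393·63888 + 15841·1585
So 1585·(15841) ≡ 1 (mod 63888), giving 1585⁻¹ ≡ 15841.
x ≡ 1585⁻¹·40596 ≡ 15841·40596 ≡ 48516 (mod 63888).

48516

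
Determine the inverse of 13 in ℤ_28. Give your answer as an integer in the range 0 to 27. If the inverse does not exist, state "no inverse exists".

Extended Euclidean algorithm:
28 = 2*13 + 2
13 = 6*2 + 1
2 = 2*1 + 0
The gcd is 1. Working backward:
1 = 13 − 6·2
1 = −6·28 + 13·13
So 13·13 ≡ 1 (mod 28).

13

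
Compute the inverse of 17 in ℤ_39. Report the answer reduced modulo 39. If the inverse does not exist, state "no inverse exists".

23

Extended Euclidean algorithm:
39 = 2*17 + 5
17 = 3*5 + 2
5 = 2*2 + 1
2 = 2*1 + 0
gcd = 1, so the inverse exists. Back-substitute:
1 = 5 − 2·2
1 = −2·17 + 7·5
1 = 7·39 − 16·17
So 17·(-16) ≡ 1 (mod 39), and -16 ≡ 23 (mod 39).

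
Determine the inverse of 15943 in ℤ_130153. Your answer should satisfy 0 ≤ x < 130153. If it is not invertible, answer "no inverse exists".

gcd(130153, 15943) by repeated division:
130153 = 8×15943 + 2609
15943 = 6×2609 + 289
2609 = 9×289 + 8
289 = 36×8 + 1
8 = 8×1 + 0
The gcd is 1. Working backward:
1 = 289 − 36·8
1 = −36·2609 + 325·289
1 = 325·15943 − 1986·2609
1 = −1986·130153 + 16213·15943
So 15943·16213 ≡ 1 (mod 130153).

16213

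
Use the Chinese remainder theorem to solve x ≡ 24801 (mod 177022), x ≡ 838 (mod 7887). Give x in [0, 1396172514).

96324769

Write x = 24801 + 177022·k. Then 177022·k ≡ 838 − 24801 ≡ 7585 (mod 7887).
Need 177022⁻¹ mod 7887. Extended Euclid on (7887, 3508):
7887 = 2×3508 + 871
3508 = 4×871 + 24
871 = 36×24 + 7
24 = 3×7 + 3
7 = 2×3 + 1
3 = 3×1 + 0
Back-substitute:
1 = 7 − 2·3
1 = −2·24 + 7·7
1 = 7·871 − 254·24
1 = −254·3508 + 1023·871
1 = 1023·7887 − 2300·3508
177022⁻¹ ≡ 5587 (mod 7887), so k ≡ 5587·7585 ≡ 544 (mod 7887).
x = 24801 + 177022·544 = 96324769.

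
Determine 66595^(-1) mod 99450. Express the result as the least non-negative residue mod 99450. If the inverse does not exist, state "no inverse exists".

Euclidean algorithm on 99450, 66595:
99450 = 1·66595 + 32855
66595 = 2·32855 + 885
32855 = 37·885 + 110
885 = 8·110 + 5
110 = 22·5 + 0
The gcd is 5, not 1, hence no inverse exists.

no inverse exists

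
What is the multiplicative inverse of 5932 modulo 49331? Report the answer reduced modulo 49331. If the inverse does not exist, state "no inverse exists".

14944

Extended Euclidean algorithm:
49331 = 8×5932 + 1875
5932 = 3×1875 + 307
1875 = 6×307 + 33
307 = 9×33 + 10
33 = 3×10 + 3
10 = 3×3 + 1
3 = 3×1 + 0
Since gcd(5932, 49331) = 1, back-substitute to write 1 as a combination:
1 = 10 − 3·3
1 = −3·33 + 10·10
1 = 10·307 − 93·33
1 = −93·1875 + 568·307
1 = 568·5932 − 1797·1875
1 = −1797·49331 + 14944·5932
So 5932·14944 ≡ 1 (mod 49331).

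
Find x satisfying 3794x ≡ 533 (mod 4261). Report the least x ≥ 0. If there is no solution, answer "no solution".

First find gcd(3794, 4261):
4261 = 1×3794 + 467
3794 = 8×467 + 58
467 = 8×58 + 3
58 = 19×3 + 1
3 = 3×1 + 0
gcd = 1, so a unique solution mod 4261 exists.
Back-substitute for the Bézout coefficients:
1 = 58 − 19·3
1 = −19·467 + 153·58
1 = 153·3794 − 1243·467
1 = −1243·4261 + 1396·3794
So 3794·(1396) ≡ 1 (mod 4261), giving 3794⁻¹ ≡ 1396.
x ≡ 3794⁻¹·533 ≡ 1396·533 ≡ 2654 (mod 4261).

2654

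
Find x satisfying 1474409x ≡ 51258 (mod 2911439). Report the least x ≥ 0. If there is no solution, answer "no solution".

2775680

First find gcd(1474409, 2911439):
2911439 = 1×1474409 + 1437030
1474409 = 1×1437030 + 37379
1437030 = 38×37379 + 16628
37379 = 2×16628 + 4123
16628 = 4×4123 + 136
4123 = 30×136 + 43
136 = 3×43 + 7
43 = 6×7 + 1
7 = 7×1 + 0
gcd = 1, so a unique solution mod 2911439 exists.
Back-substitute for the Bézout coefficients:
1 = 43 − 6·7
1 = −6·136 + 19·43
1 = 19·4123 − 576·136
1 = −576·16628 + 2323·4123
1 = 2323·37379 − 5222·16628
1 = −5222·1437030 + 200759·37379
1 = 200759·1474409 − 205981·1437030
1 = −205981·2911439 + 406740·1474409
So 1474409·(406740) ≡ 1 (mod 2911439), giving 1474409⁻¹ ≡ 406740.
x ≡ 1474409⁻¹·51258 ≡ 406740·51258 ≡ 2775680 (mod 2911439).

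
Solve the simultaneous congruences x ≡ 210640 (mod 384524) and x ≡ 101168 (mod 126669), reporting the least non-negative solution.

Write x = 210640 + 384524·k. Then 384524·k ≡ 101168 − 210640 ≡ 17197 (mod 126669).
Need 384524⁻¹ mod 126669. Extended Euclid on (126669, 4517):
126669 = 28×4517 + 193
4517 = 23×193 + 78
193 = 2×78 + 37
78 = 2×37 + 4
37 = 9×4 + 1
4 = 4×1 + 0
Back-substitute:
1 = 37 − 9·4
1 = −9·78 + 19·37
1 = 19·193 − 47·78
1 = −47·4517 + 1100·193
1 = 1100·126669 − 30847·4517
384524⁻¹ ≡ 95822 (mod 126669), so k ≡ 95822·17197 ≡ 13913 (mod 126669).
x = 210640 + 384524·13913 = 5350093052.

5350093052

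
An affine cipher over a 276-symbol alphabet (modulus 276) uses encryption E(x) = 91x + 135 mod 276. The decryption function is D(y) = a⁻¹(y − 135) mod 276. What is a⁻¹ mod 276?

91

gcd(276, 91) by repeated division:
276 = 3·91 + 3
91 = 30·3 + 1
3 = 3·1 + 0
The gcd is 1. Working backward:
1 = 91 − 30·3
1 = −30·276 + 91·91
So 91·91 ≡ 1 (mod 276).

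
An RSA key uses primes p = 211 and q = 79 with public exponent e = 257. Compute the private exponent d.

14213

φ(n) = (p−1)(q−1) = 210·78 = 16380.
Need d with 257·d ≡ 1 (mod 16380). Apply the extended Euclidean algorithm:
16380 = 63·257 + 189
257 = 1·189 + 68
189 = 2·68 + 53
68 = 1·53 + 15
53 = 3·15 + 8
15 = 1·8 + 7
8 = 1·7 + 1
7 = 7·1 + 0
Back-substitute:
1 = 8 − 7
1 = −15 + 2·8
1 = 2·53 − 7·15
1 = −7·68 + 9·53
1 = 9·189 − 25·68
1 = −25·257 + 34·189
1 = 34·16380 − 2167·257
So 257·(-2167) ≡ 1 (mod 16380), hence d ≡ -2167 ≡ 14213 (mod 16380).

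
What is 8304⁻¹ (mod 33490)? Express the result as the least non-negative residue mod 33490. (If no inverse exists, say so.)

no inverse exists

Euclidean algorithm on 33490, 8304:
33490 = 4×8304 + 274
8304 = 30×274 + 84
274 = 3×84 + 22
84 = 3×22 + 18
22 = 1×18 + 4
18 = 4×4 + 2
4 = 2×2 + 0
The gcd is 2, not 1, hence no inverse exists.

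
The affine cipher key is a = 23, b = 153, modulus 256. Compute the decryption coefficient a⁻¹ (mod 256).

167

Extended Euclidean algorithm:
256 = 11·23 + 3
23 = 7·3 + 2
3 = 1·2 + 1
2 = 2·1 + 0
Since gcd(23, 256) = 1, back-substitute to write 1 as a combination:
1 = 3 − 2
1 = −23 + 8·3
1 = 8·256 − 89·23
So 23·(-89) ≡ 1 (mod 256), and -89 ≡ 167 (mod 256).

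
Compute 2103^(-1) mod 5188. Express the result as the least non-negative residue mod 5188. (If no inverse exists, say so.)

4031

Run Euclid on (5188, 2103):
5188 = 2×2103 + 982
2103 = 2×982 + 139
982 = 7×139 + 9
139 = 15×9 + 4
9 = 2×4 + 1
4 = 4×1 + 0
Since gcd(2103, 5188) = 1, back-substitute to write 1 as a combination:
1 = 9 − 2·4
1 = −2·139 + 31·9
1 = 31·982 − 219·139
1 = −219·2103 + 469·982
1 = 469·5188 − 1157·2103
Hence 2103⁻¹ ≡ -1157 ≡ 4031 (mod 5188).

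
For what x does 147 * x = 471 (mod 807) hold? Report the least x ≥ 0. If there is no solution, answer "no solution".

113

First find gcd(147, 807):
807 = 5·147 + 72
147 = 2·72 + 3
72 = 24·3 + 0
gcd = 3 and 3 | 471, so solutions exist. Divide through by 3: 49x ≡ 157 (mod 269).
Now find 49⁻¹ mod 269:
269 = 5×49 + 24
49 = 2×24 + 1
24 = 24×1 + 0
Back-substitute:
1 = 49 − 2·24
1 = −2·269 + 11·49
So 49⁻¹ ≡ 11 (mod 269).
Then x ≡ 11·157 ≡ 113 (mod 269); the smallest non-negative solution is x = 113.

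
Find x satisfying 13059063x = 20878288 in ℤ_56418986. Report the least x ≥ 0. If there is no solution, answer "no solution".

First find gcd(13059063, 56418986):
56418986 = 4×13059063 + 4182734
13059063 = 3×4182734 + 510861
4182734 = 8×510861 + 95846
510861 = 5×95846 + 31631
95846 = 3×31631 + 953
31631 = 33×953 + 182
953 = 5×182 + 43
182 = 4×43 + 10
43 = 4×10 + 3
10 = 3×3 + 1
3 = 3×1 + 0
gcd = 1, so a unique solution mod 56418986 exists.
Back-substitute for the Bézout coefficients:
1 = 10 − 3·3
1 = −3·43 + 13·10
1 = 13·182 − 55·43
1 = −55·953 + 288·182
1 = 288·31631 − 9559·953
1 = −9559·95846 + 28965·31631
1 = 28965·510861 − 154384·95846
1 = −154384·4182734 + 1264037·510861
1 = 1264037·13059063 − 3946495·4182734
1 = −3946495·56418986 + 17050017·13059063
So 13059063·(17050017) ≡ 1 (mod 56418986), giving 13059063⁻¹ ≡ 17050017.
x ≡ 13059063⁻¹·20878288 ≡ 17050017·20878288 ≡ 24515784 (mod 56418986).

24515784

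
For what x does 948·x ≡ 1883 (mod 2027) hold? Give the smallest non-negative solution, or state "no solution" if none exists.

1565

First find gcd(948, 2027):
2027 = 2*948 + 131
948 = 7*131 + 31
131 = 4*31 + 7
31 = 4*7 + 3
7 = 2*3 + 1
3 = 3*1 + 0
gcd = 1, so a unique solution mod 2027 exists.
Back-substitute for the Bézout coefficients:
1 = 7 − 2·3
1 = −2·31 + 9·7
1 = 9·131 − 38·31
1 = −38·948 + 275·131
1 = 275·2027 − 588·948
So 948·(-588) ≡ 1 (mod 2027), giving 948⁻¹ ≡ 1439.
x ≡ 948⁻¹·1883 ≡ 1439·1883 ≡ 1565 (mod 2027).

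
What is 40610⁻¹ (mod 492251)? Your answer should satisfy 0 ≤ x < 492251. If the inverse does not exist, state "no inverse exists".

gcd(492251, 40610) by repeated division:
492251 = 12·40610 + 4931
40610 = 8·4931 + 1162
4931 = 4·1162 + 283
1162 = 4·283 + 30
283 = 9·30 + 13
30 = 2·13 + 4
13 = 3·4 + 1
4 = 4·1 + 0
The gcd is 1. Working backward:
1 = 13 − 3·4
1 = −3·30 + 7·13
1 = 7·283 − 66·30
1 = −66·1162 + 271·283
1 = 271·4931 − 1150·1162
1 = −1150·40610 + 9471·4931
1 = 9471·492251 − 114802·40610
Thus 40610·(-114802) ≡ 1 (mod 492251); reducing, -114802 mod 492251 = 377449.

377449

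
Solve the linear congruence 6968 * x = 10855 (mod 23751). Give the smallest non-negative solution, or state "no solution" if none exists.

First find gcd(6968, 23751):
23751 = 3*6968 + 2847
6968 = 2*2847 + 1274
2847 = 2*1274 + 299
1274 = 4*299 + 78
299 = 3*78 + 65
78 = 1*65 + 13
65 = 5*13 + 0
gcd = 13 and 13 | 10855, so solutions exist. Divide through by 13: 536x ≡ 835 (mod 1827).
Now find 536⁻¹ mod 1827:
1827 = 3×536 + 219
536 = 2×219 + 98
219 = 2×98 + 23
98 = 4×23 + 6
23 = 3×6 + 5
6 = 1×5 + 1
5 = 5×1 + 0
Back-substitute:
1 = 6 − 5
1 = −23 + 4·6
1 = 4·98 − 17·23
1 = −17·219 + 38·98
1 = 38·536 − 93·219
1 = −93·1827 + 317·536
So 536⁻¹ ≡ 317 (mod 1827).
Then x ≡ 317·835 ≡ 1607 (mod 1827); the smallest non-negative solution is x = 1607.

1607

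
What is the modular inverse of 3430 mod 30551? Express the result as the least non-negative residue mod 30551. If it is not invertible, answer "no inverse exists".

gcd(30551, 3430) by repeated division:
30551 = 8×3430 + 3111
3430 = 1×3111 + 319
3111 = 9×319 + 240
319 = 1×240 + 79
240 = 3×79 + 3
79 = 26×3 + 1
3 = 3×1 + 0
The gcd is 1. Working backward:
1 = 79 − 26·3
1 = −26·240 + 79·79
1 = 79·319 − 105·240
1 = −105·3111 + 1024·319
1 = 1024·3430 − 1129·3111
1 = −1129·30551 + 10056·3430
So 3430·10056 ≡ 1 (mod 30551).

10056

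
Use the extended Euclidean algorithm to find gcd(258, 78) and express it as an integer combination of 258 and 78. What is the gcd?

6

Repeated division:
258 = 3*78 + 24
78 = 3*24 + 6
24 = 4*6 + 0
gcd(258, 78) = 6.
Back-substituting:
6 = 78 − 3·24
6 = −3·258 + 10·78
So 6 = (-3)·258 + (10)·78.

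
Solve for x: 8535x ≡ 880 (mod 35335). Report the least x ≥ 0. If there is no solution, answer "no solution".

First find gcd(8535, 35335):
35335 = 4*8535 + 1195
8535 = 7*1195 + 170
1195 = 7*170 + 5
170 = 34*5 + 0
gcd = 5 and 5 | 880, so solutions exist. Divide through by 5: 1707x ≡ 176 (mod 7067).
Now find 1707⁻¹ mod 7067:
7067 = 4*1707 + 239
1707 = 7*239 + 34
239 = 7*34 + 1
34 = 34*1 + 0
Back-substitute:
1 = 239 − 7·34
1 = −7·1707 + 50·239
1 = 50·7067 − 207·1707
So 1707·(-207) ≡ 1 (mod 7067), i.e. 1707⁻¹ ≡ 6860.
Then x ≡ 6860·176 ≡ 5970 (mod 7067); the smallest non-negative solution is x = 5970.

5970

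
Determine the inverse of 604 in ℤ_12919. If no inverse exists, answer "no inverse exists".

6267

Apply the Euclidean algorithm to 12919 and 604:
12919 = 21·604 + 235
604 = 2·235 + 134
235 = 1·134 + 101
134 = 1·101 + 33
101 = 3·33 + 2
33 = 16·2 + 1
2 = 2·1 + 0
The gcd is 1. Working backward:
1 = 33 − 16·2
1 = −16·101 + 49·33
1 = 49·134 − 65·101
1 = −65·235 + 114·134
1 = 114·604 − 293·235
1 = −293·12919 + 6267·604
So 604·6267 ≡ 1 (mod 12919).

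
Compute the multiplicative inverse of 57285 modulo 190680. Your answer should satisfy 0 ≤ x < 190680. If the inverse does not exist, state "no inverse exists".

no inverse exists

Euclidean algorithm on 190680, 57285:
190680 = 3×57285 + 18825
57285 = 3×18825 + 810
18825 = 23×810 + 195
810 = 4×195 + 30
195 = 6×30 + 15
30 = 2×15 + 0
gcd(57285, 190680) = 15 ≠ 1, so 57285 has no multiplicative inverse modulo 190680.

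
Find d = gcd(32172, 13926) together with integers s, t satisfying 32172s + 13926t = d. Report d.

6

Repeated division:
32172 = 2*13926 + 4320
13926 = 3*4320 + 966
4320 = 4*966 + 456
966 = 2*456 + 54
456 = 8*54 + 24
54 = 2*24 + 6
24 = 4*6 + 0
gcd(32172, 13926) = 6.
Working backward:
6 = 54 − 2·24
6 = −2·456 + 17·54
6 = 17·966 − 36·456
6 = −36·4320 + 161·966
6 = 161·13926 − 519·4320
6 = −519·32172 + 1199·13926
So 6 = (-519)·32172 + (1199)·13926.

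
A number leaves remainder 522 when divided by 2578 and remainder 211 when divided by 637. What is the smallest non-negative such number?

1232806

Write x = 522 + 2578·k. Then 2578·k ≡ 211 − 522 ≡ 326 (mod 637).
Need 2578⁻¹ mod 637. Extended Euclid on (637, 30):
637 = 21×30 + 7
30 = 4×7 + 2
7 = 3×2 + 1
2 = 2×1 + 0
Back-substitute:
1 = 7 − 3·2
1 = −3·30 + 13·7
1 = 13·637 − 276·30
2578⁻¹ ≡ 361 (mod 637), so k ≡ 361·326 ≡ 478 (mod 637).
x = 522 + 2578·478 = 1232806.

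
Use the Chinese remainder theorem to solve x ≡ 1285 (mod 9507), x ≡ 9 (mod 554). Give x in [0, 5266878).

2587189

Write x = 1285 + 9507·k. Then 9507·k ≡ 9 − 1285 ≡ 386 (mod 554).
Need 9507⁻¹ mod 554. Extended Euclid on (554, 89):
554 = 6×89 + 20
89 = 4×20 + 9
20 = 2×9 + 2
9 = 4×2 + 1
2 = 2×1 + 0
Back-substitute:
1 = 9 − 4·2
1 = −4·20 + 9·9
1 = 9·89 − 40·20
1 = −40·554 + 249·89
9507⁻¹ ≡ 249 (mod 554), so k ≡ 249·386 ≡ 272 (mod 554).
x = 1285 + 9507·272 = 2587189.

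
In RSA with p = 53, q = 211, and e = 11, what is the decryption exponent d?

φ(n) = (p−1)(q−1) = 52·210 = 10920.
Need d with 11·d ≡ 1 (mod 10920). Apply the extended Euclidean algorithm:
10920 = 992×11 + 8
11 = 1×8 + 3
8 = 2×3 + 2
3 = 1×2 + 1
2 = 2×1 + 0
Back-substitute:
1 = 3 − 2
1 = −8 + 3·3
1 = 3·11 − 4·8
1 = −4·10920 + 3971·11
So 11·3971 ≡ 1 (mod 10920), hence d = 3971.

3971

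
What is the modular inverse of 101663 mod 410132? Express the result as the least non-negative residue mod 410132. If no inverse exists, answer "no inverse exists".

118679

gcd(410132, 101663) by repeated division:
410132 = 4×101663 + 3480
101663 = 29×3480 + 743
3480 = 4×743 + 508
743 = 1×508 + 235
508 = 2×235 + 38
235 = 6×38 + 7
38 = 5×7 + 3
7 = 2×3 + 1
3 = 3×1 + 0
Since gcd(101663, 410132) = 1, back-substitute to write 1 as a combination:
1 = 7 − 2·3
1 = −2·38 + 11·7
1 = 11·235 − 68·38
1 = −68·508 + 147·235
1 = 147·743 − 215·508
1 = −215·3480 + 1007·743
1 = 1007·101663 − 29418·3480
1 = −29418·410132 + 118679·101663
So 101663·118679 ≡ 1 (mod 410132).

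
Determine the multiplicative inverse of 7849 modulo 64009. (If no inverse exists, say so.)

44233

gcd(64009, 7849) by repeated division:
64009 = 8×7849 + 1217
7849 = 6×1217 + 547
1217 = 2×547 + 123
547 = 4×123 + 55
123 = 2×55 + 13
55 = 4×13 + 3
13 = 4×3 + 1
3 = 3×1 + 0
The gcd is 1. Working backward:
1 = 13 − 4·3
1 = −4·55 + 17·13
1 = 17·123 − 38·55
1 = −38·547 + 169·123
1 = 169·1217 − 376·547
1 = −376·7849 + 2425·1217
1 = 2425·64009 − 19776·7849
Hence 7849⁻¹ ≡ -19776 ≡ 44233 (mod 64009).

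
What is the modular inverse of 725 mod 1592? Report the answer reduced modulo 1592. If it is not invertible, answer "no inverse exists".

Extended Euclidean algorithm:
1592 = 2·725 + 142
725 = 5·142 + 15
142 = 9·15 + 7
15 = 2·7 + 1
7 = 7·1 + 0
gcd = 1, so the inverse exists. Back-substitute:
1 = 15 − 2·7
1 = −2·142 + 19·15
1 = 19·725 − 97·142
1 = −97·1592 + 213·725
So 725·213 ≡ 1 (mod 1592).

213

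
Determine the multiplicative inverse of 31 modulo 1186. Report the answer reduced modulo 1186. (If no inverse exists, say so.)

1033

Run Euclid on (1186, 31):
1186 = 38×31 + 8
31 = 3×8 + 7
8 = 1×7 + 1
7 = 7×1 + 0
Since gcd(31, 1186) = 1, back-substitute to write 1 as a combination:
1 = 8 − 7
1 = −31 + 4·8
1 = 4·1186 − 153·31
Thus 31·(-153) ≡ 1 (mod 1186); reducing, -153 mod 1186 = 1033.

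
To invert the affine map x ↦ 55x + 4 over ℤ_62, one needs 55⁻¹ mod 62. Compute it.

53

Extended Euclidean algorithm:
62 = 1*55 + 7
55 = 7*7 + 6
7 = 1*6 + 1
6 = 6*1 + 0
The gcd is 1. Working backward:
1 = 7 − 6
1 = −55 + 8·7
1 = 8·62 − 9·55
So 55·(-9) ≡ 1 (mod 62), and -9 ≡ 53 (mod 62).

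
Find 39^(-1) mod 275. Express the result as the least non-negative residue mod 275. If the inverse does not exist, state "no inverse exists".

134

gcd(275, 39) by repeated division:
275 = 7·39 + 2
39 = 19·2 + 1
2 = 2·1 + 0
The gcd is 1. Working backward:
1 = 39 − 19·2
1 = −19·275 + 134·39
So 39·134 ≡ 1 (mod 275).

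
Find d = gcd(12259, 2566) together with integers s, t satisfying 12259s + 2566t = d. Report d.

Apply Euclid's algorithm to 12259 and 2566:
12259 = 4*2566 + 1995
2566 = 1*1995 + 571
1995 = 3*571 + 282
571 = 2*282 + 7
282 = 40*7 + 2
7 = 3*2 + 1
2 = 2*1 + 0
gcd(12259, 2566) = 1.
Back-substituting:
1 = 7 − 3·2
1 = −3·282 + 121·7
1 = 121·571 − 245·282
1 = −245·1995 + 856·571
1 = 856·2566 − 1101·1995
1 = −1101·12259 + 5260·2566
So 1 = (-1101)·12259 + (5260)·2566.

1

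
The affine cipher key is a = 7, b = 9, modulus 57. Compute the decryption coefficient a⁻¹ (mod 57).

49

Extended Euclidean algorithm:
57 = 8·7 + 1
7 = 7·1 + 0
gcd = 1, so the inverse exists. Back-substitute:
1 = 57 − 8·7
Hence 7⁻¹ ≡ -8 ≡ 49 (mod 57).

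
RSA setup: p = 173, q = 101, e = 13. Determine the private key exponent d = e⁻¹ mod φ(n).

φ(n) = (p−1)(q−1) = 172·100 = 17200.
Need d with 13·d ≡ 1 (mod 17200). Apply the extended Euclidean algorithm:
17200 = 1323*13 + 1
13 = 13*1 + 0
Back-substitute:
1 = 17200 − 1323·13
So 13·(-1323) ≡ 1 (mod 17200), hence d ≡ -1323 ≡ 15877 (mod 17200).

15877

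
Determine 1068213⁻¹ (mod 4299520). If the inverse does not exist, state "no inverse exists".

Run Euclid on (4299520, 1068213):
4299520 = 4·1068213 + 26668
1068213 = 40·26668 + 1493
26668 = 17·1493 + 1287
1493 = 1·1287 + 206
1287 = 6·206 + 51
206 = 4·51 + 2
51 = 25·2 + 1
2 = 2·1 + 0
Since gcd(1068213, 4299520) = 1, back-substitute to write 1 as a combination:
1 = 51 − 25·2
1 = −25·206 + 101·51
1 = 101·1287 − 631·206
1 = −631·1493 + 732·1287
1 = 732·26668 − 13075·1493
1 = −13075·1068213 + 523732·26668
1 = 523732·4299520 − 2108003·1068213
Hence 1068213⁻¹ ≡ -2108003 ≡ 2191517 (mod 4299520).

2191517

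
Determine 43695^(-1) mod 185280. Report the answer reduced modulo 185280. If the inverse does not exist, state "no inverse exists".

Euclidean algorithm on 185280, 43695:
185280 = 4·43695 + 10500
43695 = 4·10500 + 1695
10500 = 6·1695 + 330
1695 = 5·330 + 45
330 = 7·45 + 15
45 = 3·15 + 0
Since gcd = 15 > 1, 43695 is not a unit mod 185280.

no inverse exists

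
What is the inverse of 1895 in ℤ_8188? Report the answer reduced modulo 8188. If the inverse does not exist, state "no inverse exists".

Extended Euclidean algorithm:
8188 = 4*1895 + 608
1895 = 3*608 + 71
608 = 8*71 + 40
71 = 1*40 + 31
40 = 1*31 + 9
31 = 3*9 + 4
9 = 2*4 + 1
4 = 4*1 + 0
gcd = 1, so the inverse exists. Back-substitute:
1 = 9 − 2·4
1 = −2·31 + 7·9
1 = 7·40 − 9·31
1 = −9·71 + 16·40
1 = 16·608 − 137·71
1 = −137·1895 + 427·608
1 = 427·8188 − 1845·1895
Hence 1895⁻¹ ≡ -1845 ≡ 6343 (mod 8188).

6343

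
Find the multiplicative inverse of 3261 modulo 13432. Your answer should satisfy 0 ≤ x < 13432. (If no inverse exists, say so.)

gcd(13432, 3261) by repeated division:
13432 = 4×3261 + 388
3261 = 8×388 + 157
388 = 2×157 + 74
157 = 2×74 + 9
74 = 8×9 + 2
9 = 4×2 + 1
2 = 2×1 + 0
Since gcd(3261, 13432) = 1, back-substitute to write 1 as a combination:
1 = 9 − 4·2
1 = −4·74 + 33·9
1 = 33·157 − 70·74
1 = −70·388 + 173·157
1 = 173·3261 − 1454·388
1 = −1454·13432 + 5989·3261
So 3261·5989 ≡ 1 (mod 13432).

5989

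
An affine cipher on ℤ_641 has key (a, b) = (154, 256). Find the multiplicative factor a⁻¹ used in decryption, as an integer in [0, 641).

Run Euclid on (641, 154):
641 = 4×154 + 25
154 = 6×25 + 4
25 = 6×4 + 1
4 = 4×1 + 0
Since gcd(154, 641) = 1, back-substitute to write 1 as a combination:
1 = 25 − 6·4
1 = −6·154 + 37·25
1 = 37·641 − 154·154
So 154·(-154) ≡ 1 (mod 641), and -154 ≡ 487 (mod 641).

487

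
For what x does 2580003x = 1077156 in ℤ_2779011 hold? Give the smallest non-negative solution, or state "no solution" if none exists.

240125

First find gcd(2580003, 2779011):
2779011 = 1×2580003 + 199008
2580003 = 12×199008 + 191907
199008 = 1×191907 + 7101
191907 = 27×7101 + 180
7101 = 39×180 + 81
180 = 2×81 + 18
81 = 4×18 + 9
18 = 2×9 + 0
gcd = 9 and 9 | 1077156, so solutions exist. Divide through by 9: 286667x ≡ 119684 (mod 308779).
Now find 286667⁻¹ mod 308779:
308779 = 1·286667 + 22112
286667 = 12·22112 + 21323
22112 = 1·21323 + 789
21323 = 27·789 + 20
789 = 39·20 + 9
20 = 2·9 + 2
9 = 4·2 + 1
2 = 2·1 + 0
Back-substitute:
1 = 9 − 4·2
1 = −4·20 + 9·9
1 = 9·789 − 355·20
1 = −355·21323 + 9594·789
1 = 9594·22112 − 9949·21323
1 = −9949·286667 + 128982·22112
1 = 128982·308779 − 138931·286667
So 286667·(-138931) ≡ 1 (mod 308779), i.e. 286667⁻¹ ≡ 169848.
Then x ≡ 169848·119684 ≡ 240125 (mod 308779); the smallest non-negative solution is x = 240125.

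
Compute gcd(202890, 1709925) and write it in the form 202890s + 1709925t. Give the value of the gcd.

15

Euclidean algorithm:
1709925 = 8·202890 + 86805
202890 = 2·86805 + 29280
86805 = 2·29280 + 28245
29280 = 1·28245 + 1035
28245 = 27·1035 + 300
1035 = 3·300 + 135
300 = 2·135 + 30
135 = 4·30 + 15
30 = 2·15 + 0
gcd(202890, 1709925) = 15.
Working backward:
15 = 135 − 4·30
15 = −4·300 + 9·135
15 = 9·1035 − 31·300
15 = −31·28245 + 846·1035
15 = 846·29280 − 877·28245
15 = −877·86805 + 2600·29280
15 = 2600·202890 − 6077·86805
15 = −6077·1709925 + 51216·202890
So 15 = (-6077)·1709925 + (51216)·202890.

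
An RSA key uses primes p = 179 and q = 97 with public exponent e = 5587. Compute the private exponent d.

φ(n) = (p−1)(q−1) = 178·96 = 17088.
Need d with 5587·d ≡ 1 (mod 17088). Apply the extended Euclidean algorithm:
17088 = 3·5587 + 327
5587 = 17·327 + 28
327 = 11·28 + 19
28 = 1·19 + 9
19 = 2·9 + 1
9 = 9·1 + 0
Back-substitute:
1 = 19 − 2·9
1 = −2·28 + 3·19
1 = 3·327 − 35·28
1 = −35·5587 + 598·327
1 = 598·17088 − 1829·5587
So 5587·(-1829) ≡ 1 (mod 17088), hence d ≡ -1829 ≡ 15259 (mod 17088).

15259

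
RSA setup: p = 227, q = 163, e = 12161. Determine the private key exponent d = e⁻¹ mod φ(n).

φ(n) = (p−1)(q−1) = 226·162 = 36612.
Need d with 12161·d ≡ 1 (mod 36612). Apply the extended Euclidean algorithm:
36612 = 3·12161 + 129
12161 = 94·129 + 35
129 = 3·35 + 24
35 = 1·24 + 11
24 = 2·11 + 2
11 = 5·2 + 1
2 = 2·1 + 0
Back-substitute:
1 = 11 − 5·2
1 = −5·24 + 11·11
1 = 11·35 − 16·24
1 = −16·129 + 59·35
1 = 59·12161 − 5562·129
1 = −5562·36612 + 16745·12161
So 12161·16745 ≡ 1 (mod 36612), hence d = 16745.

16745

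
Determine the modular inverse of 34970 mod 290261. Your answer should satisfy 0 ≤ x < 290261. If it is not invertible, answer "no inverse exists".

8707

Extended Euclidean algorithm:
290261 = 8*34970 + 10501
34970 = 3*10501 + 3467
10501 = 3*3467 + 100
3467 = 34*100 + 67
100 = 1*67 + 33
67 = 2*33 + 1
33 = 33*1 + 0
Since gcd(34970, 290261) = 1, back-substitute to write 1 as a combination:
1 = 67 − 2·33
1 = −2·100 + 3·67
1 = 3·3467 − 104·100
1 = −104·10501 + 315·3467
1 = 315·34970 − 1049·10501
1 = −1049·290261 + 8707·34970
So 34970·8707 ≡ 1 (mod 290261).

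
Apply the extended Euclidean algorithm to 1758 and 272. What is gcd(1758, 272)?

2

Repeated division:
1758 = 6×272 + 126
272 = 2×126 + 20
126 = 6×20 + 6
20 = 3×6 + 2
6 = 3×2 + 0
gcd(1758, 272) = 2.
Express as a combination:
2 = 20 − 3·6
2 = −3·126 + 19·20
2 = 19·272 − 41·126
2 = −41·1758 + 265·272
So 2 = (-41)·1758 + (265)·272.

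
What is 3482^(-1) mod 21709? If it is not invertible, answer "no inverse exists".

1116

gcd(21709, 3482) by repeated division:
21709 = 6·3482 + 817
3482 = 4·817 + 214
817 = 3·214 + 175
214 = 1·175 + 39
175 = 4·39 + 19
39 = 2·19 + 1
19 = 19·1 + 0
Since gcd(3482, 21709) = 1, back-substitute to write 1 as a combination:
1 = 39 − 2·19
1 = −2·175 + 9·39
1 = 9·214 − 11·175
1 = −11·817 + 42·214
1 = 42·3482 − 179·817
1 = −179·21709 + 1116·3482
So 3482·1116 ≡ 1 (mod 21709).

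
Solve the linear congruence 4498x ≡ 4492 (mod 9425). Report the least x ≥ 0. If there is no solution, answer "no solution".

no solution

gcd(4498, 9425):
9425 = 2*4498 + 429
4498 = 10*429 + 208
429 = 2*208 + 13
208 = 16*13 + 0
gcd = 13, but 13 ∤ 4492, so the congruence has no solution.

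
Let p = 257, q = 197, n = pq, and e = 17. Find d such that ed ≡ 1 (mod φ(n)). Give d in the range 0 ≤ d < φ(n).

φ(n) = (p−1)(q−1) = 256·196 = 50176.
Need d with 17·d ≡ 1 (mod 50176). Apply the extended Euclidean algorithm:
50176 = 2951*17 + 9
17 = 1*9 + 8
9 = 1*8 + 1
8 = 8*1 + 0
Back-substitute:
1 = 9 − 8
1 = −17 + 2·9
1 = 2·50176 − 5903·17
So 17·(-5903) ≡ 1 (mod 50176), hence d ≡ -5903 ≡ 44273 (mod 50176).

44273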